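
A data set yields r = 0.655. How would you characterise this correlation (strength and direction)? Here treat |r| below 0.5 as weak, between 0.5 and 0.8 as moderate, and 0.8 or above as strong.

r = 0.655 > 0 so the relationship is positive.
|r| = 0.655, which falls in the moderate range.

moderate positive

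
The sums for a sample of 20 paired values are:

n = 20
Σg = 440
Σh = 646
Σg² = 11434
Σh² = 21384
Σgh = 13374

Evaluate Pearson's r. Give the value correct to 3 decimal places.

r = (nΣgh − ΣgΣh) / √[(nΣg² − (Σg)²)(nΣh² − (Σh)²)]
Numerator: 20×13374 − 440×646 = -16760
Denominator: √[(228680 − 193600)(427680 − 417316)] = √[35080 × 10364] = 19067.4886
r = -16760 / 19067.4886 ≈ -0.879

-0.879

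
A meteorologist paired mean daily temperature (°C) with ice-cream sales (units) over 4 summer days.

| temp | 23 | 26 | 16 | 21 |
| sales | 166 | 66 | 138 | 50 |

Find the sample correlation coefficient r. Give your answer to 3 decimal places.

n = 4, Σx = 86, Σy = 420, Σx² = 1902, Σy² = 53456, Σxy = 8792
nΣxy − ΣxΣy = 35168 − 36120 = -952
nΣx² − (Σx)² = 7608 − 7396 = 212; nΣy² − (Σy)² = 213824 − 176400 = 37424
r = -952 / √(212 × 37424) = -952 / 2816.7158 ≈ -0.338

-0.338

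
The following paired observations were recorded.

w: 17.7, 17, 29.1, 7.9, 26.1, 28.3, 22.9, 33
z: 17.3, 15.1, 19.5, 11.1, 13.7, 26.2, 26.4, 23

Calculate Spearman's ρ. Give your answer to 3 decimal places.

Rank w: 3, 2, 7, 1, 5, 6, 4, 8
Rank z: 4, 3, 5, 1, 2, 7, 8, 6
d = rank(w) − rank(z): -1, -1, 2, 0, 3, -1, -4, 2; Σd² = 36
ρ = 1 − 6Σd² / [n(n²−1)] = 1 − 6×36 / (8×63) = 1 − 216/504 ≈ 0.571

0.571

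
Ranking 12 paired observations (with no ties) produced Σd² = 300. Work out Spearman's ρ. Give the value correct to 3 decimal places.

-0.049

ρ = 1 − 6Σd² / [n(n²−1)] = 1 − 6×300 / (12×143)
  = 1 − 1800/1716 = 1 − 1.0490 ≈ -0.049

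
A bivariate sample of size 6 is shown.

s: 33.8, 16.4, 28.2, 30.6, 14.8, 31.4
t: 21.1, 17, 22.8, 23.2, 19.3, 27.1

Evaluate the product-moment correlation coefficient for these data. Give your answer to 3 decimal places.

0.743

n = 6, Σs = 155.2, Σt = 130.5, Σs² = 4348, Σt² = 2899.19, Σst = 3481.44
nΣst − ΣsΣt = 20888.64 − 20253.6 = 635.04
nΣs² − (Σs)² = 26088 − 24087.04 = 2000.96; nΣt² − (Σt)² = 17395.14 − 17030.25 = 364.89
r = 635.04 / √(2000.96 × 364.89) = 635.04 / 854.4766 ≈ 0.743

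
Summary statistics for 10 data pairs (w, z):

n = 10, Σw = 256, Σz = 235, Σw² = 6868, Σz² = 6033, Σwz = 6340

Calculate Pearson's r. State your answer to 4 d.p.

r = (nΣwz − ΣwΣz) / √[(nΣw² − (Σw)²)(nΣz² − (Σz)²)]
Numerator: 10×6340 − 256×235 = 3240
Denominator: √[(68680 − 65536)(60330 − 55225)] = √[3144 × 5105] = 4006.2601
r = 3240 / 4006.2601 ≈ 0.8087

0.8087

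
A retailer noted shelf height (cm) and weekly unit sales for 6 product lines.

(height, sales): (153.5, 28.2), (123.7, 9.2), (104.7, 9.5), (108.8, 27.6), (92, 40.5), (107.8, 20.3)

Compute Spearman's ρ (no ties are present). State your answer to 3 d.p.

Rank height: 6, 5, 2, 4, 1, 3
Rank sales: 5, 1, 2, 4, 6, 3
d = rank(height) − rank(sales): 1, 4, 0, 0, -5, 0; Σd² = 42
ρ = 1 − 6Σd² / [n(n²−1)] = 1 − 6×42 / (6×35) = 1 − 252/210 ≈ -0.200

-0.200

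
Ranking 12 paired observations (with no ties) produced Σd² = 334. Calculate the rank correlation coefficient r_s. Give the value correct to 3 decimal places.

-0.168

ρ = 1 − 6Σd² / [n(n²−1)] = 1 − 6×334 / (12×143)
  = 1 − 2004/1716 = 1 − 1.1678 ≈ -0.168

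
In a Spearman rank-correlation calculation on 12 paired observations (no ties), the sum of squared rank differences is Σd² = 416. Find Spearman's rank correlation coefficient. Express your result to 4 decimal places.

ρ = 1 − 6Σd² / [n(n²−1)] = 1 − 6×416 / (12×143)
  = 1 − 2496/1716 = 1 − 1.45455 ≈ -0.4545

-0.4545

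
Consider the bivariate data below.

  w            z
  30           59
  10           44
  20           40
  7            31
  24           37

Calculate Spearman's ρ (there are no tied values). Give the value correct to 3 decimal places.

0.600

Rank w: 5, 2, 3, 1, 4
Rank z: 5, 4, 3, 1, 2
d = rank(w) − rank(z): 0, -2, 0, 0, 2; Σd² = 8
ρ = 1 − 6Σd² / [n(n²−1)] = 1 − 6×8 / (5×24) = 1 − 48/120 ≈ 0.600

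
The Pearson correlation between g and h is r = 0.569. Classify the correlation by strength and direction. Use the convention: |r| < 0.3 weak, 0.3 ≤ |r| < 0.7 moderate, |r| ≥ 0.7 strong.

moderate positive

r = 0.569 > 0 so the relationship is positive.
|r| = 0.569, which falls in the moderate range.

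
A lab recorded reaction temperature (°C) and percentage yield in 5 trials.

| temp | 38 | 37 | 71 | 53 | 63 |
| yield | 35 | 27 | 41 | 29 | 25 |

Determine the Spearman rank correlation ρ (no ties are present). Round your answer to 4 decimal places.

Rank temp: 2, 1, 5, 3, 4
Rank yield: 4, 2, 5, 3, 1
d = rank(temp) − rank(yield): -2, -1, 0, 0, 3; Σd² = 14
ρ = 1 − 6Σd² / [n(n²−1)] = 1 − 6×14 / (5×24) = 1 − 84/120 ≈ 0.3000

0.3000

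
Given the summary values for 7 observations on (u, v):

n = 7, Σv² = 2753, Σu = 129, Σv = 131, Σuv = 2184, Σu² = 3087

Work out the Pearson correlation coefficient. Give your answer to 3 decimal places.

r = (nΣuv − ΣuΣv) / √[(nΣu² − (Σu)²)(nΣv² − (Σv)²)]
Numerator: 7×2184 − 129×131 = -1611
Denominator: √[(21609 − 16641)(19271 − 17161)] = √[4968 × 2110] = 3237.6658
r = -1611 / 3237.6658 ≈ -0.498

-0.498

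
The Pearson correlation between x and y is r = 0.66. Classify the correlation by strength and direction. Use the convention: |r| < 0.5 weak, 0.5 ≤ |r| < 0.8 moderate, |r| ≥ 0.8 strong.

r = 0.66 > 0 so the relationship is positive.
|r| = 0.66, which falls in the moderate range.

moderate positive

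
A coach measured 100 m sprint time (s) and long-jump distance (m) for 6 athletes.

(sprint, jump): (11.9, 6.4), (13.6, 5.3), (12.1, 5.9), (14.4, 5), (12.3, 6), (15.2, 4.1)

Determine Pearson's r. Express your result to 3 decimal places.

-0.975

n = 6, Σx = 79.5, Σy = 32.7, Σx² = 1062.67, Σy² = 181.67, Σxy = 427.75
nΣxy − ΣxΣy = 2566.5 − 2599.65 = -33.15
nΣx² − (Σx)² = 6376.02 − 6320.25 = 55.77; nΣy² − (Σy)² = 1090.02 − 1069.29 = 20.73
r = -33.15 / √(55.77 × 20.73) = -33.15 / 34.0016 ≈ -0.975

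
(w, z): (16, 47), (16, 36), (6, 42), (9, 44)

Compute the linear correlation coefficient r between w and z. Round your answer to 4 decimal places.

-0.1383

n = 4, Σw = 47, Σz = 169, Σw² = 629, Σz² = 7205, Σwz = 1976
nΣwz − ΣwΣz = 7904 − 7943 = -39
nΣw² − (Σw)² = 2516 − 2209 = 307; nΣz² − (Σz)² = 28820 − 28561 = 259
r = -39 / √(307 × 259) = -39 / 281.9805 ≈ -0.1383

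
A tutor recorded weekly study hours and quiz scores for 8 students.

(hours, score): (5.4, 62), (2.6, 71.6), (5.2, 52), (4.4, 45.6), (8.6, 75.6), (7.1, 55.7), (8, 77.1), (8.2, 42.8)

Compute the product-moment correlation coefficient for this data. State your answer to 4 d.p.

0.1029

n = 8, Σx = 49.5, Σy = 482.4, Σx² = 337.93, Σy² = 30348.02, Σxy = 3005.39
nΣxy − ΣxΣy = 24043.12 − 23878.8 = 164.32
nΣx² − (Σx)² = 2703.44 − 2450.25 = 253.19; nΣy² − (Σy)² = 242784.16 − 232709.76 = 10074.4
r = 164.32 / √(253.19 × 10074.4) = 164.32 / 1597.1028 ≈ 0.1029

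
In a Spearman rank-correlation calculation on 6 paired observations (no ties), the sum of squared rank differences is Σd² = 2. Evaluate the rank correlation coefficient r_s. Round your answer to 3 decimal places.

ρ = 1 − 6Σd² / [n(n²−1)] = 1 − 6×2 / (6×35)
  = 1 − 12/210 = 1 − 0.0571 ≈ 0.943

0.943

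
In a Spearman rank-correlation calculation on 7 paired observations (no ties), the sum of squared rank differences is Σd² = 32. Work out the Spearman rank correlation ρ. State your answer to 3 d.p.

ρ = 1 − 6Σd² / [n(n²−1)] = 1 − 6×32 / (7×48)
  = 1 − 192/336 = 1 − 0.5714 ≈ 0.429

0.429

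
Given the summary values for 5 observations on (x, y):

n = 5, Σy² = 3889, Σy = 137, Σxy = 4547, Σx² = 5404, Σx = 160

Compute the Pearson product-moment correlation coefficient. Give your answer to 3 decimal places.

0.832

r = (nΣxy − ΣxΣy) / √[(nΣx² − (Σx)²)(nΣy² − (Σy)²)]
Numerator: 5×4547 − 160×137 = 815
Denominator: √[(27020 − 25600)(19445 − 18769)] = √[1420 × 676] = 979.7551
r = 815 / 979.7551 ≈ 0.832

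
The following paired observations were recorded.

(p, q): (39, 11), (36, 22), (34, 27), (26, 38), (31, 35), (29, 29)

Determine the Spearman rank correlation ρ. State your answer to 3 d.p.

-0.943

Rank p: 6, 5, 4, 1, 3, 2
Rank q: 1, 2, 3, 6, 5, 4
d = rank(p) − rank(q): 5, 3, 1, -5, -2, -2; Σd² = 68
ρ = 1 − 6Σd² / [n(n²−1)] = 1 − 6×68 / (6×35) = 1 − 408/210 ≈ -0.943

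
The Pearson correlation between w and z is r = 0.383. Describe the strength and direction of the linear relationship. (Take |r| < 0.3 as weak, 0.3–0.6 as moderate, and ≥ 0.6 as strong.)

moderate positive

r = 0.383 > 0 so the relationship is positive.
|r| = 0.383, which falls in the moderate range.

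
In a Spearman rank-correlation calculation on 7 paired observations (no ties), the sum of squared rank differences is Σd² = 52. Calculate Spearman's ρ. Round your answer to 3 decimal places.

ρ = 1 − 6Σd² / [n(n²−1)] = 1 − 6×52 / (7×48)
  = 1 − 312/336 = 1 − 0.9286 ≈ 0.071

0.071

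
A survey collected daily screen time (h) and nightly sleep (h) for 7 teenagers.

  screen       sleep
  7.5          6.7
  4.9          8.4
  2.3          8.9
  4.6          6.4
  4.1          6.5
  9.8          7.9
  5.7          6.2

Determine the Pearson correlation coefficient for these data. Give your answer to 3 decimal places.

-0.168

n = 7, Σx = 38.9, Σy = 51, Σx² = 252.05, Σy² = 378.72, Σxy = 280.73
nΣxy − ΣxΣy = 1965.11 − 1983.9 = -18.79
nΣx² − (Σx)² = 1764.35 − 1513.21 = 251.14; nΣy² − (Σy)² = 2651.04 − 2601 = 50.04
r = -18.79 / √(251.14 × 50.04) = -18.79 / 112.1028 ≈ -0.168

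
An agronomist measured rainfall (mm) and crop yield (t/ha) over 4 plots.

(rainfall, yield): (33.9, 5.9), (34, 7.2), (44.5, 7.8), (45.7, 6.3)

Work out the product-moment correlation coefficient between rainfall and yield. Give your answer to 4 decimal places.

n = 4, Σx = 158.1, Σy = 27.2, Σx² = 6373.95, Σy² = 187.18, Σxy = 1079.82
nΣxy − ΣxΣy = 4319.28 − 4300.32 = 18.96
nΣx² − (Σx)² = 25495.8 − 24995.61 = 500.19; nΣy² − (Σy)² = 748.72 − 739.84 = 8.88
r = 18.96 / √(500.19 × 8.88) = 18.96 / 66.6460 ≈ 0.2845

0.2845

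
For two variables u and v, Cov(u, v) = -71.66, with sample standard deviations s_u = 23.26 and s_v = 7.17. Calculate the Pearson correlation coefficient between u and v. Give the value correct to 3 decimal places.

r = Cov(u,v) / (s_u · s_v) = -71.66 / (23.26 × 7.17)
  = -71.66 / 166.7742 ≈ -0.430

-0.430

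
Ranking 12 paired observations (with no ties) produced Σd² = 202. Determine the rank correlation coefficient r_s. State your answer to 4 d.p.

ρ = 1 − 6Σd² / [n(n²−1)] = 1 − 6×202 / (12×143)
  = 1 − 1212/1716 = 1 − 0.70629 ≈ 0.2937

0.2937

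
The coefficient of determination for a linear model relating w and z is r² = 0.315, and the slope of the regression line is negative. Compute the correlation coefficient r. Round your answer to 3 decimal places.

-0.561

|r| = √0.315 = 0.561
The association is negative, so r = −0.561.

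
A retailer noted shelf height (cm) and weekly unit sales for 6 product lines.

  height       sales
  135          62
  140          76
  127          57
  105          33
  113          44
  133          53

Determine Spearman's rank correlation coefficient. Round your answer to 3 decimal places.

Rank height: 5, 6, 3, 1, 2, 4
Rank sales: 5, 6, 4, 1, 2, 3
d = rank(height) − rank(sales): 0, 0, -1, 0, 0, 1; Σd² = 2
ρ = 1 − 6Σd² / [n(n²−1)] = 1 − 6×2 / (6×35) = 1 − 12/210 ≈ 0.943

0.943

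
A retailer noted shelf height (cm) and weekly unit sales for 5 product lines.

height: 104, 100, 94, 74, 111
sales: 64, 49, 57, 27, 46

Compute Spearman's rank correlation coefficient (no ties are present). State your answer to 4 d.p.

Rank height: 4, 3, 2, 1, 5
Rank sales: 5, 3, 4, 1, 2
d = rank(height) − rank(sales): -1, 0, -2, 0, 3; Σd² = 14
ρ = 1 − 6Σd² / [n(n²−1)] = 1 − 6×14 / (5×24) = 1 − 84/120 ≈ 0.3000

0.3000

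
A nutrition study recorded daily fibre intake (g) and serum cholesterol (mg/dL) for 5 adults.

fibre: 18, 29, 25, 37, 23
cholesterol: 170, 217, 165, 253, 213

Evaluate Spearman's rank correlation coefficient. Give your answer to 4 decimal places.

Rank fibre: 1, 4, 3, 5, 2
Rank cholesterol: 2, 4, 1, 5, 3
d = rank(fibre) − rank(cholesterol): -1, 0, 2, 0, -1; Σd² = 6
ρ = 1 − 6Σd² / [n(n²−1)] = 1 − 6×6 / (5×24) = 1 − 36/120 ≈ 0.7000

0.7000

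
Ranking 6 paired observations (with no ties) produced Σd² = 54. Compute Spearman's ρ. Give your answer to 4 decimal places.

ρ = 1 − 6Σd² / [n(n²−1)] = 1 − 6×54 / (6×35)
  = 1 − 324/210 = 1 − 1.54286 ≈ -0.5429

-0.5429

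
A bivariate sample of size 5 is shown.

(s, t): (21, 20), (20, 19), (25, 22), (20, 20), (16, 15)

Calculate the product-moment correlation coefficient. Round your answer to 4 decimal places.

0.9510

n = 5, Σs = 102, Σt = 96, Σs² = 2122, Σt² = 1870, Σst = 1990
nΣst − ΣsΣt = 9950 − 9792 = 158
nΣs² − (Σs)² = 10610 − 10404 = 206; nΣt² − (Σt)² = 9350 − 9216 = 134
r = 158 / √(206 × 134) = 158 / 166.1445 ≈ 0.9510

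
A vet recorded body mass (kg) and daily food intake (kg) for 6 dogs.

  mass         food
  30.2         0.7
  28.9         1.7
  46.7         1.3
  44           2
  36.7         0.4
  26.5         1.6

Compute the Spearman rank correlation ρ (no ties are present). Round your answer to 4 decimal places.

-0.0857

Rank mass: 3, 2, 6, 5, 4, 1
Rank food: 2, 5, 3, 6, 1, 4
d = rank(mass) − rank(food): 1, -3, 3, -1, 3, -3; Σd² = 38
ρ = 1 − 6Σd² / [n(n²−1)] = 1 − 6×38 / (6×35) = 1 − 228/210 ≈ -0.0857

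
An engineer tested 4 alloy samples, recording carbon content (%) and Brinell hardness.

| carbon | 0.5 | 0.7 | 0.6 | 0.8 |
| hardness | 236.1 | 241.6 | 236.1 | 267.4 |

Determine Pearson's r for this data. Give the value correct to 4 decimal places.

0.8578

n = 4, Σx = 2.6, Σy = 981.2, Σx² = 1.74, Σy² = 241359.74, Σxy = 642.75
nΣxy − ΣxΣy = 2571 − 2551.12 = 19.88
nΣx² − (Σx)² = 6.96 − 6.76 = 0.2; nΣy² − (Σy)² = 965438.96 − 962753.44 = 2685.52
r = 19.88 / √(0.2 × 2685.52) = 19.88 / 23.1755 ≈ 0.8578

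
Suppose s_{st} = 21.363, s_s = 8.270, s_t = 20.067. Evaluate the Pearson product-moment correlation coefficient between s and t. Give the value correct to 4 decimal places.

0.1287

r = Cov(s,t) / (s_s · s_t) = 21.363 / (8.270 × 20.067)
  = 21.363 / 165.9541 ≈ 0.1287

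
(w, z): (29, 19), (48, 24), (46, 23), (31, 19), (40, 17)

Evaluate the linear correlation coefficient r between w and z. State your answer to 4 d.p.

n = 5, Σw = 194, Σz = 102, Σw² = 7822, Σz² = 2116, Σwz = 4030
nΣwz − ΣwΣz = 20150 − 19788 = 362
nΣw² − (Σw)² = 39110 − 37636 = 1474; nΣz² − (Σz)² = 10580 − 10404 = 176
r = 362 / √(1474 × 176) = 362 / 509.3368 ≈ 0.7107

0.7107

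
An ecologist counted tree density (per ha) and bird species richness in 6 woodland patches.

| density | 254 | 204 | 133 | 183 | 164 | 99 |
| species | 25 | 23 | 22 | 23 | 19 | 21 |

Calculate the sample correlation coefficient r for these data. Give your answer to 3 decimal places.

n = 6, Σx = 1037, Σy = 133, Σx² = 194007, Σy² = 2969, Σxy = 23372
nΣxy − ΣxΣy = 140232 − 137921 = 2311
nΣx² − (Σx)² = 1164042 − 1075369 = 88673; nΣy² − (Σy)² = 17814 − 17689 = 125
r = 2311 / √(88673 × 125) = 2311 / 3329.2830 ≈ 0.694

0.694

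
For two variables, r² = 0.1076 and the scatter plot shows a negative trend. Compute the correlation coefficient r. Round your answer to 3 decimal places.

|r| = √0.1076 = 0.328
The association is negative, so r = −0.328.

-0.328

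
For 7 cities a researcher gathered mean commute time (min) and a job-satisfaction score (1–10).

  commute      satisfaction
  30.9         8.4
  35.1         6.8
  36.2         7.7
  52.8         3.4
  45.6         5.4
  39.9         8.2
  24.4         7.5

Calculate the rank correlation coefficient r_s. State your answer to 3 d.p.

Rank commute: 2, 3, 4, 7, 6, 5, 1
Rank satisfaction: 7, 3, 5, 1, 2, 6, 4
d = rank(commute) − rank(satisfaction): -5, 0, -1, 6, 4, -1, -3; Σd² = 88
ρ = 1 − 6Σd² / [n(n²−1)] = 1 − 6×88 / (7×48) = 1 − 528/336 ≈ -0.571

-0.571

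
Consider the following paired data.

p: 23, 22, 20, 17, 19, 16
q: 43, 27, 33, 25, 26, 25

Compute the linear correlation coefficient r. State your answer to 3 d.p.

0.734

n = 6, Σp = 117, Σq = 179, Σp² = 2319, Σq² = 5593, Σpq = 3562
nΣpq − ΣpΣq = 21372 − 20943 = 429
nΣp² − (Σp)² = 13914 − 13689 = 225; nΣq² − (Σq)² = 33558 − 32041 = 1517
r = 429 / √(225 × 1517) = 429 / 584.2303 ≈ 0.734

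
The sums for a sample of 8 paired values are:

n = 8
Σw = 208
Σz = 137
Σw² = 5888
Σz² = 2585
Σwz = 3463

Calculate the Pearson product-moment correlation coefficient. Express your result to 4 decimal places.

-0.2924

r = (nΣwz − ΣwΣz) / √[(nΣw² − (Σw)²)(nΣz² − (Σz)²)]
Numerator: 8×3463 − 208×137 = -792
Denominator: √[(47104 − 43264)(20680 − 18769)] = √[3840 × 1911] = 2708.9186
r = -792 / 2708.9186 ≈ -0.2924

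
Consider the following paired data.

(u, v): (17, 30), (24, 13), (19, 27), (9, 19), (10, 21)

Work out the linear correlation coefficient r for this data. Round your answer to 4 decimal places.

-0.1301

n = 5, Σu = 79, Σv = 110, Σu² = 1407, Σv² = 2600, Σuv = 1716
nΣuv − ΣuΣv = 8580 − 8690 = -110
nΣu² − (Σu)² = 7035 − 6241 = 794; nΣv² − (Σv)² = 13000 − 12100 = 900
r = -110 / √(794 × 900) = -110 / 845.3402 ≈ -0.1301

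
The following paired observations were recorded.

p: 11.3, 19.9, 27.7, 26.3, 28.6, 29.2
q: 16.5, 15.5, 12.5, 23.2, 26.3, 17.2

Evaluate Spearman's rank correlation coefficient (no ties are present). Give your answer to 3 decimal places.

Rank p: 1, 2, 4, 3, 5, 6
Rank q: 3, 2, 1, 5, 6, 4
d = rank(p) − rank(q): -2, 0, 3, -2, -1, 2; Σd² = 22
ρ = 1 − 6Σd² / [n(n²−1)] = 1 − 6×22 / (6×35) = 1 − 132/210 ≈ 0.371

0.371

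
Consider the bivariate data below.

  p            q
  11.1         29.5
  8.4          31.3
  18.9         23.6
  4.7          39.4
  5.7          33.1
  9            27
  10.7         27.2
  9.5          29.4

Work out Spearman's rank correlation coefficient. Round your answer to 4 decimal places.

-0.7857

Rank p: 7, 3, 8, 1, 2, 4, 6, 5
Rank q: 5, 6, 1, 8, 7, 2, 3, 4
d = rank(p) − rank(q): 2, -3, 7, -7, -5, 2, 3, 1; Σd² = 150
ρ = 1 − 6Σd² / [n(n²−1)] = 1 − 6×150 / (8×63) = 1 − 900/504 ≈ -0.7857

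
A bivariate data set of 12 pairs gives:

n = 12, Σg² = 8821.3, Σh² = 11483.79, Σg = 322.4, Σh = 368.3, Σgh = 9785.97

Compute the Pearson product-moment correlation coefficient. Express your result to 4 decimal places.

-0.6434

r = (nΣgh − ΣgΣh) / √[(nΣg² − (Σg)²)(nΣh² − (Σh)²)]
Numerator: 12×9785.97 − 322.4×368.3 = -1308.28
Denominator: √[(105855.6 − 103941.76)(137805.48 − 135644.89)] = √[1913.84 × 2160.59] = 2033.4757
r = -1308.28 / 2033.4757 ≈ -0.6434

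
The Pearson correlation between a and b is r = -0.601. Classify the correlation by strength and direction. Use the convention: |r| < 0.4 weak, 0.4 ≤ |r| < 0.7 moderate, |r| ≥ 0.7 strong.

r = -0.601 < 0 so the relationship is negative.
|r| = 0.601, which falls in the moderate range.

moderate negative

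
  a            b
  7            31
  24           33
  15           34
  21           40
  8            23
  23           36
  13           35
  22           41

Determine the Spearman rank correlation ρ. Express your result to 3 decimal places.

Rank a: 1, 8, 4, 5, 2, 7, 3, 6
Rank b: 2, 3, 4, 7, 1, 6, 5, 8
d = rank(a) − rank(b): -1, 5, 0, -2, 1, 1, -2, -2; Σd² = 40
ρ = 1 − 6Σd² / [n(n²−1)] = 1 − 6×40 / (8×63) = 1 − 240/504 ≈ 0.524

0.524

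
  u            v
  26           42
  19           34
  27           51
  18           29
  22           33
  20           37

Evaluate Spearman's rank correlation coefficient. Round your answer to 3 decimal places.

0.829

Rank u: 5, 2, 6, 1, 4, 3
Rank v: 5, 3, 6, 1, 2, 4
d = rank(u) − rank(v): 0, -1, 0, 0, 2, -1; Σd² = 6
ρ = 1 − 6Σd² / [n(n²−1)] = 1 − 6×6 / (6×35) = 1 − 36/210 ≈ 0.829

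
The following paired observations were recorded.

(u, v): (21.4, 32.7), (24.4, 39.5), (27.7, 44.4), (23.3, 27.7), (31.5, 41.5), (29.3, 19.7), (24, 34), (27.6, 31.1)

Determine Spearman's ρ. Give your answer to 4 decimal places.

Rank u: 1, 4, 6, 2, 8, 7, 3, 5
Rank v: 4, 6, 8, 2, 7, 1, 5, 3
d = rank(u) − rank(v): -3, -2, -2, 0, 1, 6, -2, 2; Σd² = 62
ρ = 1 − 6Σd² / [n(n²−1)] = 1 − 6×62 / (8×63) = 1 − 372/504 ≈ 0.2619

0.2619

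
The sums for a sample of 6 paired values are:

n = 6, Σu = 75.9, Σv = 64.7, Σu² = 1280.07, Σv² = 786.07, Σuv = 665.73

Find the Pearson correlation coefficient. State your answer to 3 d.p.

r = (nΣuv − ΣuΣv) / √[(nΣu² − (Σu)²)(nΣv² − (Σv)²)]
Numerator: 6×665.73 − 75.9×64.7 = -916.35
Denominator: √[(7680.42 − 5760.81)(4716.42 − 4186.09)] = √[1919.61 × 530.33] = 1008.9731
r = -916.35 / 1008.9731 ≈ -0.908

-0.908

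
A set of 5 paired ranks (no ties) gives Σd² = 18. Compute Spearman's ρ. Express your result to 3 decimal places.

ρ = 1 − 6Σd² / [n(n²−1)] = 1 − 6×18 / (5×24)
  = 1 − 108/120 = 1 − 0.9000 ≈ 0.100

0.100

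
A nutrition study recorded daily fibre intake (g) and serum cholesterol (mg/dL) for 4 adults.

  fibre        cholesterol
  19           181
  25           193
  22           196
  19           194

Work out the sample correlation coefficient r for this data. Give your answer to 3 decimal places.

0.462

n = 4, Σx = 85, Σy = 764, Σx² = 1831, Σy² = 146062, Σxy = 16262
nΣxy − ΣxΣy = 65048 − 64940 = 108
nΣx² − (Σx)² = 7324 − 7225 = 99; nΣy² − (Σy)² = 584248 − 583696 = 552
r = 108 / √(99 × 552) = 108 / 233.7691 ≈ 0.462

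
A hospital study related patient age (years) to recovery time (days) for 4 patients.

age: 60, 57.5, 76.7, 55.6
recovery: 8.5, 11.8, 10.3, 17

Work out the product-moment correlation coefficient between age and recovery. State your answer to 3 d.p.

-0.461

n = 4, Σx = 249.8, Σy = 47.6, Σx² = 15880.5, Σy² = 606.58, Σxy = 2923.71
nΣxy − ΣxΣy = 11694.84 − 11890.48 = -195.64
nΣx² − (Σx)² = 63522 − 62400.04 = 1121.96; nΣy² − (Σy)² = 2426.32 − 2265.76 = 160.56
r = -195.64 / √(1121.96 × 160.56) = -195.64 / 424.4313 ≈ -0.461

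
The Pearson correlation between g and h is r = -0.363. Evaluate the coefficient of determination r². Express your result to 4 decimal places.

0.1318

r² = (-0.363)² = 0.1318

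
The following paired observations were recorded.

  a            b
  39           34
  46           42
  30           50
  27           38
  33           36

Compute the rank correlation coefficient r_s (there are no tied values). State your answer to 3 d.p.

Rank a: 4, 5, 2, 1, 3
Rank b: 1, 4, 5, 3, 2
d = rank(a) − rank(b): 3, 1, -3, -2, 1; Σd² = 24
ρ = 1 − 6Σd² / [n(n²−1)] = 1 − 6×24 / (5×24) = 1 − 144/120 ≈ -0.200

-0.200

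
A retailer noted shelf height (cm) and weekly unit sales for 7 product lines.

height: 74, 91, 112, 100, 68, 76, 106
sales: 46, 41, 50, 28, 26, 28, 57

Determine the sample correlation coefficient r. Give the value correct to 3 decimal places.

n = 7, Σx = 627, Σy = 276, Σx² = 57937, Σy² = 11790, Σxy = 25473
nΣxy − ΣxΣy = 178311 − 173052 = 5259
nΣx² − (Σx)² = 405559 − 393129 = 12430; nΣy² − (Σy)² = 82530 − 76176 = 6354
r = 5259 / √(12430 × 6354) = 5259 / 8887.0816 ≈ 0.592

0.592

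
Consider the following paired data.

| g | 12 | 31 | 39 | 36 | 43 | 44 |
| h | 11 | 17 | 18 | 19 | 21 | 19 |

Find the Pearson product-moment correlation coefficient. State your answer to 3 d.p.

0.961

n = 6, Σg = 205, Σh = 105, Σg² = 7707, Σh² = 1897, Σgh = 3784
nΣgh − ΣgΣh = 22704 − 21525 = 1179
nΣg² − (Σg)² = 46242 − 42025 = 4217; nΣh² − (Σh)² = 11382 − 11025 = 357
r = 1179 / √(4217 × 357) = 1179 / 1226.9755 ≈ 0.961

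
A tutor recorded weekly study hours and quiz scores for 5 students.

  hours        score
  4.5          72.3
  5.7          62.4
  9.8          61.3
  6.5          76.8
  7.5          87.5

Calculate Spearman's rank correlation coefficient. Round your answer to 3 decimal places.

Rank hours: 1, 2, 5, 3, 4
Rank score: 3, 2, 1, 4, 5
d = rank(hours) − rank(score): -2, 0, 4, -1, -1; Σd² = 22
ρ = 1 − 6Σd² / [n(n²−1)] = 1 − 6×22 / (5×24) = 1 − 132/120 ≈ -0.100

-0.100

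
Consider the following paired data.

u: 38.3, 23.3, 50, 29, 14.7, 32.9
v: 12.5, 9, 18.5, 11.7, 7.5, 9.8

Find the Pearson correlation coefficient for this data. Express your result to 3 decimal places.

n = 6, Σu = 188.2, Σv = 69, Σu² = 6649.28, Σv² = 868.68, Σuv = 2385.42
nΣuv − ΣuΣv = 14312.52 − 12985.8 = 1326.72
nΣu² − (Σu)² = 39895.68 − 35419.24 = 4476.44; nΣv² − (Σv)² = 5212.08 − 4761 = 451.08
r = 1326.72 / √(4476.44 × 451.08) = 1326.72 / 1420.9970 ≈ 0.934

0.934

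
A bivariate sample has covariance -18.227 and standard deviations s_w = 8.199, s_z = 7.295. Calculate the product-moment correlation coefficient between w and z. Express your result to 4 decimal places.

r = Cov(w,z) / (s_w · s_z) = -18.227 / (8.199 × 7.295)
  = -18.227 / 59.8117 ≈ -0.3047

-0.3047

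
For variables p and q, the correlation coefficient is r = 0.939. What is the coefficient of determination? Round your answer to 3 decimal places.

r² = (0.939)² = 0.882

0.882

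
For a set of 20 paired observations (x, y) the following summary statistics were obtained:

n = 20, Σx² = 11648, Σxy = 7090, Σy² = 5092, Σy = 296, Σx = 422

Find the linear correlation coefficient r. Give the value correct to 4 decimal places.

r = (nΣxy − ΣxΣy) / √[(nΣx² − (Σx)²)(nΣy² − (Σy)²)]
Numerator: 20×7090 − 422×296 = 16888
Denominator: √[(232960 − 178084)(101840 − 87616)] = √[54876 × 14224] = 27938.4363
r = 16888 / 27938.4363 ≈ 0.6045

0.6045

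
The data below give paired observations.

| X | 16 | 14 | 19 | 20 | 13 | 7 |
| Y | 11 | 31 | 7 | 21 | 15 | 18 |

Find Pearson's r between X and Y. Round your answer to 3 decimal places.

n = 6, ΣX = 89, ΣY = 103, ΣX² = 1431, ΣY² = 2121, ΣXY = 1484
nΣXY − ΣXΣY = 8904 − 9167 = -263
nΣX² − (ΣX)² = 8586 − 7921 = 665; nΣY² − (ΣY)² = 12726 − 10609 = 2117
r = -263 / √(665 × 2117) = -263 / 1186.5096 ≈ -0.222

-0.222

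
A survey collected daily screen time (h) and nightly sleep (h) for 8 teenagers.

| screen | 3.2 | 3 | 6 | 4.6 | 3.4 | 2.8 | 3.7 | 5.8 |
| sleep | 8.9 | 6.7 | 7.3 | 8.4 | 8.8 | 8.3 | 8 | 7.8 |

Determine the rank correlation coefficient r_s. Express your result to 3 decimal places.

Rank screen: 3, 2, 8, 6, 4, 1, 5, 7
Rank sleep: 8, 1, 2, 6, 7, 5, 4, 3
d = rank(screen) − rank(sleep): -5, 1, 6, 0, -3, -4, 1, 4; Σd² = 104
ρ = 1 − 6Σd² / [n(n²−1)] = 1 − 6×104 / (8×63) = 1 − 624/504 ≈ -0.238

-0.238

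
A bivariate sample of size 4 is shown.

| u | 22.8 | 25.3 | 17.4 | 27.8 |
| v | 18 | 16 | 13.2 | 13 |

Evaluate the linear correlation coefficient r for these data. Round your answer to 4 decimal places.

0.0662

n = 4, Σu = 93.3, Σv = 60.2, Σu² = 2235.53, Σv² = 923.24, Σuv = 1406.28
nΣuv − ΣuΣv = 5625.12 − 5616.66 = 8.46
nΣu² − (Σu)² = 8942.12 − 8704.89 = 237.23; nΣv² − (Σv)² = 3692.96 − 3624.04 = 68.92
r = 8.46 / √(237.23 × 68.92) = 8.46 / 127.8667 ≈ 0.0662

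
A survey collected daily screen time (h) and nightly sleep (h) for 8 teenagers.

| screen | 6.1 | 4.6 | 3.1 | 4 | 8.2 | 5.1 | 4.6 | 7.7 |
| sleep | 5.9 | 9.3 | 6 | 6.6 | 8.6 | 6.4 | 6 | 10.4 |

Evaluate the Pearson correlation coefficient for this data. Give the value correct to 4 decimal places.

n = 8, Σx = 43.4, Σy = 59.2, Σx² = 257.68, Σy² = 459.94, Σxy = 334.61
nΣxy − ΣxΣy = 2676.88 − 2569.28 = 107.6
nΣx² − (Σx)² = 2061.44 − 1883.56 = 177.88; nΣy² − (Σy)² = 3679.52 − 3504.64 = 174.88
r = 107.6 / √(177.88 × 174.88) = 107.6 / 176.3736 ≈ 0.6101

0.6101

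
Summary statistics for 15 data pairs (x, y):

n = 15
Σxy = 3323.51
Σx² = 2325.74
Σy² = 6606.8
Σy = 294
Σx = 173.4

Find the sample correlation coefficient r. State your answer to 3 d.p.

r = (nΣxy − ΣxΣy) / √[(nΣx² − (Σx)²)(nΣy² − (Σy)²)]
Numerator: 15×3323.51 − 173.4×294 = -1126.95
Denominator: √[(34886.1 − 30067.56)(99102 − 86436)] = √[4818.54 × 12666] = 7812.2742
r = -1126.95 / 7812.2742 ≈ -0.144

-0.144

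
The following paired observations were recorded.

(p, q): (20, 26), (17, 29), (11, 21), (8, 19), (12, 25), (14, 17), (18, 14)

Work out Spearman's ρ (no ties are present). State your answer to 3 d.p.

Rank p: 7, 5, 2, 1, 3, 4, 6
Rank q: 6, 7, 4, 3, 5, 2, 1
d = rank(p) − rank(q): 1, -2, -2, -2, -2, 2, 5; Σd² = 46
ρ = 1 − 6Σd² / [n(n²−1)] = 1 − 6×46 / (7×48) = 1 − 276/336 ≈ 0.179

0.179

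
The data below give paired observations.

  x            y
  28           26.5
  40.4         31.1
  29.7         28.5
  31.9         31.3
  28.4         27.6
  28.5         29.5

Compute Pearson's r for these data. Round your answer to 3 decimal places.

n = 6, Σx = 186.9, Σy = 174.5, Σx² = 5934.67, Σy² = 5093.41, Σxy = 5467.95
nΣxy − ΣxΣy = 32807.7 − 32614.05 = 193.65
nΣx² − (Σx)² = 35608.02 − 34931.61 = 676.41; nΣy² − (Σy)² = 30560.46 − 30450.25 = 110.21
r = 193.65 / √(676.41 × 110.21) = 193.65 / 273.0332 ≈ 0.709

0.709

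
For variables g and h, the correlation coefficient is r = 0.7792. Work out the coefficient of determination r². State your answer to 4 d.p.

0.6072

r² = (0.7792)² = 0.6072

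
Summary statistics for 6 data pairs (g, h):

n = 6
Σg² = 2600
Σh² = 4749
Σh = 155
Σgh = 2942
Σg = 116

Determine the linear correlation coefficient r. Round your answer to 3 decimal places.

-0.106

r = (nΣgh − ΣgΣh) / √[(nΣg² − (Σg)²)(nΣh² − (Σh)²)]
Numerator: 6×2942 − 116×155 = -328
Denominator: √[(15600 − 13456)(28494 − 24025)] = √[2144 × 4469] = 3095.4056
r = -328 / 3095.4056 ≈ -0.106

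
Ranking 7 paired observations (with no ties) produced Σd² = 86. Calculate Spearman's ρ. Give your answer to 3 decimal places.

-0.536

ρ = 1 − 6Σd² / [n(n²−1)] = 1 − 6×86 / (7×48)
  = 1 − 516/336 = 1 − 1.5357 ≈ -0.536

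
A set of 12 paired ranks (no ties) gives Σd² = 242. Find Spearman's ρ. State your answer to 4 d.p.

ρ = 1 − 6Σd² / [n(n²−1)] = 1 − 6×242 / (12×143)
  = 1 − 1452/1716 = 1 − 0.84615 ≈ 0.1538

0.1538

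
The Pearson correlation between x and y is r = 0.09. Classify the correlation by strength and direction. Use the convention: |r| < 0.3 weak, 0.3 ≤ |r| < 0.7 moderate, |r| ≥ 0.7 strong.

r = 0.09 > 0 so the relationship is positive.
|r| = 0.09, which falls in the weak range.

weak positive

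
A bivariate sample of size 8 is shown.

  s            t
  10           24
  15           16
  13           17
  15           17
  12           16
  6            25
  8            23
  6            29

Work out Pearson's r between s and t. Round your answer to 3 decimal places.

n = 8, Σs = 85, Σt = 167, Σs² = 999, Σt² = 3661, Σst = 1656
nΣst − ΣsΣt = 13248 − 14195 = -947
nΣs² − (Σs)² = 7992 − 7225 = 767; nΣt² − (Σt)² = 29288 − 27889 = 1399
r = -947 / √(767 × 1399) = -947 / 1035.8731 ≈ -0.914

-0.914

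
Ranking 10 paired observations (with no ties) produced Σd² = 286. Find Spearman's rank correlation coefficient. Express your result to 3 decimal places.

ρ = 1 − 6Σd² / [n(n²−1)] = 1 − 6×286 / (10×99)
  = 1 − 1716/990 = 1 − 1.7333 ≈ -0.733

-0.733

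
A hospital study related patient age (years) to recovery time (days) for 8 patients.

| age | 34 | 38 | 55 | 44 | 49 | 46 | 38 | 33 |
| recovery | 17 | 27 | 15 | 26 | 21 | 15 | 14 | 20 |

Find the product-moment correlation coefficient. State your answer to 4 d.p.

-0.1670

n = 8, Σx = 337, Σy = 155, Σx² = 14611, Σy² = 3181, Σxy = 6484
nΣxy − ΣxΣy = 51872 − 52235 = -363
nΣx² − (Σx)² = 116888 − 113569 = 3319; nΣy² − (Σy)² = 25448 − 24025 = 1423
r = -363 / √(3319 × 1423) = -363 / 2173.2319 ≈ -0.1670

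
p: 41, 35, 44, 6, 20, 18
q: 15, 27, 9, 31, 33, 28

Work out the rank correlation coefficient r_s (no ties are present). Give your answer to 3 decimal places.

-0.829

Rank p: 5, 4, 6, 1, 3, 2
Rank q: 2, 3, 1, 5, 6, 4
d = rank(p) − rank(q): 3, 1, 5, -4, -3, -2; Σd² = 64
ρ = 1 − 6Σd² / [n(n²−1)] = 1 − 6×64 / (6×35) = 1 − 384/210 ≈ -0.829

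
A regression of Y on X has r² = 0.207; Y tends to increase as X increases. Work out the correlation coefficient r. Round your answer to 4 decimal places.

0.4550

|r| = √0.207 = 0.4550
The association is positive, so r = 0.4550.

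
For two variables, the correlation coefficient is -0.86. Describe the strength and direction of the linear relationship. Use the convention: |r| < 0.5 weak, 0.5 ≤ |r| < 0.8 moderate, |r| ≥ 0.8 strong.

strong negative

r = -0.86 < 0 so the relationship is negative.
|r| = 0.86, which falls in the strong range.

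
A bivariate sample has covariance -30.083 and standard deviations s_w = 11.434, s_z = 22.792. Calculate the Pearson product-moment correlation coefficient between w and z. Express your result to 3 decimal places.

r = Cov(w,z) / (s_w · s_z) = -30.083 / (11.434 × 22.792)
  = -30.083 / 260.6037 ≈ -0.115

-0.115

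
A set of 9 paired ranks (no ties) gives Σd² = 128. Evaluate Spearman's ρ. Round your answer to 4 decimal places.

ρ = 1 − 6Σd² / [n(n²−1)] = 1 − 6×128 / (9×80)
  = 1 − 768/720 = 1 − 1.06667 ≈ -0.0667

-0.0667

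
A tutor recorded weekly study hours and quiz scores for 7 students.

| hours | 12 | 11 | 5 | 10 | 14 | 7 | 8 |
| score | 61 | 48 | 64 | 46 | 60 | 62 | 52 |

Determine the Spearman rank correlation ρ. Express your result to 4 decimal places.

-0.4286

Rank hours: 6, 5, 1, 4, 7, 2, 3
Rank score: 5, 2, 7, 1, 4, 6, 3
d = rank(hours) − rank(score): 1, 3, -6, 3, 3, -4, 0; Σd² = 80
ρ = 1 − 6Σd² / [n(n²−1)] = 1 − 6×80 / (7×48) = 1 − 480/336 ≈ -0.4286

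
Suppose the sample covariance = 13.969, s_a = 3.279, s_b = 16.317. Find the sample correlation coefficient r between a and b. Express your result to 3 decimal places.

0.261

r = Cov(a,b) / (s_a · s_b) = 13.969 / (3.279 × 16.317)
  = 13.969 / 53.5034 ≈ 0.261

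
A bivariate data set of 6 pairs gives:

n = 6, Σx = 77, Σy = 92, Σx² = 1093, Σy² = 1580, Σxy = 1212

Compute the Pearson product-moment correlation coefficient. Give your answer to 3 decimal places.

r = (nΣxy − ΣxΣy) / √[(nΣx² − (Σx)²)(nΣy² − (Σy)²)]
Numerator: 6×1212 − 77×92 = 188
Denominator: √[(6558 − 5929)(9480 − 8464)] = √[629 × 1016] = 799.4148
r = 188 / 799.4148 ≈ 0.235

0.235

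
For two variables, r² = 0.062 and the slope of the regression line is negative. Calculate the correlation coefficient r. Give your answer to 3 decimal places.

|r| = √0.062 = 0.249
The association is negative, so r = −0.249.

-0.249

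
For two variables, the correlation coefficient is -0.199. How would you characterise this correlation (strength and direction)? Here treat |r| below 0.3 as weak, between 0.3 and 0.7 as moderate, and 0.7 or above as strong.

r = -0.199 < 0 so the relationship is negative.
|r| = 0.199, which falls in the weak range.

weak negative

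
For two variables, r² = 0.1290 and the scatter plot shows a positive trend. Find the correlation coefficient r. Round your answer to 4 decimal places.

0.3592

|r| = √0.1290 = 0.3592
The association is positive, so r = 0.3592.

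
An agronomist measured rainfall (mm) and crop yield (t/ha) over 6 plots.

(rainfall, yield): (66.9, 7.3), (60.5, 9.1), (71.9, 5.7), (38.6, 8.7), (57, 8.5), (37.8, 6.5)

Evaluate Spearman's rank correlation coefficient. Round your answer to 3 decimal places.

-0.257

Rank rainfall: 5, 4, 6, 2, 3, 1
Rank yield: 3, 6, 1, 5, 4, 2
d = rank(rainfall) − rank(yield): 2, -2, 5, -3, -1, -1; Σd² = 44
ρ = 1 − 6Σd² / [n(n²−1)] = 1 − 6×44 / (6×35) = 1 − 264/210 ≈ -0.257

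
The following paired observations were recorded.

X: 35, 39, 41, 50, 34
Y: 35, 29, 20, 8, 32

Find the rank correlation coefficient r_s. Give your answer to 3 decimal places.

-0.900

Rank X: 2, 3, 4, 5, 1
Rank Y: 5, 3, 2, 1, 4
d = rank(X) − rank(Y): -3, 0, 2, 4, -3; Σd² = 38
ρ = 1 − 6Σd² / [n(n²−1)] = 1 − 6×38 / (5×24) = 1 − 228/120 ≈ -0.900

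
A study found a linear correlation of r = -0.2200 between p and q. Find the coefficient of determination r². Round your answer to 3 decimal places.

r² = (-0.2200)² = 0.048

0.048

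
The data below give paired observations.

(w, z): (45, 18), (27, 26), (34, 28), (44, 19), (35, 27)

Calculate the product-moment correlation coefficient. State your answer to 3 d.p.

n = 5, Σw = 185, Σz = 118, Σw² = 7071, Σz² = 2874, Σwz = 4245
nΣwz − ΣwΣz = 21225 − 21830 = -605
nΣw² − (Σw)² = 35355 − 34225 = 1130; nΣz² − (Σz)² = 14370 − 13924 = 446
r = -605 / √(1130 × 446) = -605 / 709.9155 ≈ -0.852

-0.852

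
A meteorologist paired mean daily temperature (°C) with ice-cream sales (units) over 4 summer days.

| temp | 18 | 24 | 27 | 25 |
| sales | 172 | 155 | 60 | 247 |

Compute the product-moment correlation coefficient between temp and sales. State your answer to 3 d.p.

n = 4, Σx = 94, Σy = 634, Σx² = 2254, Σy² = 118218, Σxy = 14611
nΣxy − ΣxΣy = 58444 − 59596 = -1152
nΣx² − (Σx)² = 9016 − 8836 = 180; nΣy² − (Σy)² = 472872 − 401956 = 70916
r = -1152 / √(180 × 70916) = -1152 / 3572.7972 ≈ -0.322

-0.322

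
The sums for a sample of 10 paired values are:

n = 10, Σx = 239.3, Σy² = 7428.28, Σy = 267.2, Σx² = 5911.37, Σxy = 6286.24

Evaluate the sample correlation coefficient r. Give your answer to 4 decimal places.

-0.4668

r = (nΣxy − ΣxΣy) / √[(nΣx² − (Σx)²)(nΣy² − (Σy)²)]
Numerator: 10×6286.24 − 239.3×267.2 = -1078.56
Denominator: √[(59113.7 − 57264.49)(74282.8 − 71395.84)] = √[1849.21 × 2886.96] = 2310.5400
r = -1078.56 / 2310.5400 ≈ -0.4668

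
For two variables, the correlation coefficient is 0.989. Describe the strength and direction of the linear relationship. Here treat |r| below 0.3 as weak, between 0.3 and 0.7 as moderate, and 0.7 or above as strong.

r = 0.989 > 0 so the relationship is positive.
|r| = 0.989, which falls in the strong range.

strong positive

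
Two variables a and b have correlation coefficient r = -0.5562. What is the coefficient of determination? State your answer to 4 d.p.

0.3094

r² = (-0.5562)² = 0.3094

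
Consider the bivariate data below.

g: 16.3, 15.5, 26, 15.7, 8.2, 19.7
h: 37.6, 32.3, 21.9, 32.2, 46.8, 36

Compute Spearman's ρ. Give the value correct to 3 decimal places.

-0.543

Rank g: 4, 2, 6, 3, 1, 5
Rank h: 5, 3, 1, 2, 6, 4
d = rank(g) − rank(h): -1, -1, 5, 1, -5, 1; Σd² = 54
ρ = 1 − 6Σd² / [n(n²−1)] = 1 − 6×54 / (6×35) = 1 − 324/210 ≈ -0.543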